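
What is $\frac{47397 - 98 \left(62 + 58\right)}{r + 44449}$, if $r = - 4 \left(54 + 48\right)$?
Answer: $\frac{35637}{44041} \approx 0.80918$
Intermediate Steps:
$r = -408$ ($r = \left(-4\right) 102 = -408$)
$\frac{47397 - 98 \left(62 + 58\right)}{r + 44449} = \frac{47397 - 98 \left(62 + 58\right)}{-408 + 44449} = \frac{47397 - 11760}{44041} = \left(47397 - 11760\right) \frac{1}{44041} = 35637 \cdot \frac{1}{44041} = \frac{35637}{44041}$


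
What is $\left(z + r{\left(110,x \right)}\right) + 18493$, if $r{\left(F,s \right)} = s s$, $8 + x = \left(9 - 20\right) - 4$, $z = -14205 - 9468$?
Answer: $-4651$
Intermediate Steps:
$z = -23673$ ($z = -14205 - 9468 = -23673$)
$x = -23$ ($x = -8 + \left(\left(9 - 20\right) - 4\right) = -8 - 15 = -23$)
$r{\left(F,s \right)} = s^{2}$
$\left(z + r{\left(110,x \right)}\right) + 18493 = \left(-23673 + \left(-23\right)^{2}\right) + 18493 = \left(-23673 + 529\right) + 18493 = -23144 + 18493 = -4651$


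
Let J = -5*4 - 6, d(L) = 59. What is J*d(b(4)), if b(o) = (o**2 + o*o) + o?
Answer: -1534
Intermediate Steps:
b(o) = o + 2*o**2 (b(o) = (o**2 + o**2) + o = 2*o**2 + o = o + 2*o**2)
J = -26 (J = -20 - 6 = -26)
J*d(b(4)) = -26*59 = -1534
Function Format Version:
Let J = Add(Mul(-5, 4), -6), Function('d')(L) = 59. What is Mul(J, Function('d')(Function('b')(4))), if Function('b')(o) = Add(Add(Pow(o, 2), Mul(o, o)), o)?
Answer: -1534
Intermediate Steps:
Function('b')(o) = Add(o, Mul(2, Pow(o, 2))) (Function('b')(o) = Add(Add(Pow(o, 2), Pow(o, 2)), o) = Add(Mul(2, Pow(o, 2)), o) = Add(o, Mul(2, Pow(o, 2))))
J = -26 (J = Add(-20, -6) = -26)
Mul(J, Function('d')(Function('b')(4))) = Mul(-26, 59) = -1534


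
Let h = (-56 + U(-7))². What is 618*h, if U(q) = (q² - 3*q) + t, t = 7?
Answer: 272538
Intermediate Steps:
U(q) = 7 + q² - 3*q (U(q) = (q² - 3*q) + 7 = 7 + q² - 3*q)
h = 441 (h = (-56 + (7 + (-7)² - 3*(-7)))² = (-56 + (7 + 49 + 21))² = (-56 + 77)² = 21² = 441)
618*h = 618*441 = 272538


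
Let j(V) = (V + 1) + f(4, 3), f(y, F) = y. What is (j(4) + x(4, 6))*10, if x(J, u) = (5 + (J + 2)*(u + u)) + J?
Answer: 900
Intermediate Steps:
x(J, u) = 5 + J + 2*u*(2 + J) (x(J, u) = (5 + (2 + J)*(2*u)) + J = (5 + 2*u*(2 + J)) + J = 5 + J + 2*u*(2 + J))
j(V) = 5 + V (j(V) = (V + 1) + 4 = (1 + V) + 4 = 5 + V)
(j(4) + x(4, 6))*10 = ((5 + 4) + (5 + 4 + 4*6 + 2*4*6))*10 = (9 + (5 + 4 + 24 + 48))*10 = (9 + 81)*10 = 90*10 = 900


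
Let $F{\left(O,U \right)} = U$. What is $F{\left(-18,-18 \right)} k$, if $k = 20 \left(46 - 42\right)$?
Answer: $-1440$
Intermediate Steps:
$k = 80$ ($k = 20 \cdot 4 = 80$)
$F{\left(-18,-18 \right)} k = \left(-18\right) 80 = -1440$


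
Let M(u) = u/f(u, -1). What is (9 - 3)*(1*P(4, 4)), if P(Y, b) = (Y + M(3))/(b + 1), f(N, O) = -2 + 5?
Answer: 6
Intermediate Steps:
f(N, O) = 3
M(u) = u/3
P(Y, b) = (1 + Y)/(1 + b) (P(Y, b) = (Y + (1/3)*3)/(b + 1) = (Y + 1)/(1 + b) = (1 + Y)/(1 + b))
(9 - 3)*(1*P(4, 4)) = (9 - 3)*(1*((1 + 4)/(1 + 4))) = 6*(1*(5/5)) = 6*(1*((1/5)*5)) = 6*(1*1) = 6*1 = 6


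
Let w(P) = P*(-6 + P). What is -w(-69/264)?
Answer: -12673/7744 ≈ -1.6365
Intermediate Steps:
-w(-69/264) = -(-69/264)*(-6 - 69/264) = -(-69*1/264)*(-6 - 69*1/264) = -(-23)*(-6 - 23/88)/88 = -(-23)*(-551)/(88*88) = -1*12673/7744 = -12673/7744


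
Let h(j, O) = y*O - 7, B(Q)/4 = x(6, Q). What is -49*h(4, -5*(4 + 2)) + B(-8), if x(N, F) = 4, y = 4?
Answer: 6239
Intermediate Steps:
B(Q) = 16 (B(Q) = 4*4 = 16)
h(j, O) = -7 + 4*O (h(j, O) = 4*O - 7 = -7 + 4*O)
-49*h(4, -5*(4 + 2)) + B(-8) = -49*(-7 + 4*(-5*(4 + 2))) + 16 = -49*(-7 + 4*(-5*6)) + 16 = -49*(-7 + 4*(-30)) + 16 = -49*(-7 - 120) + 16 = -49*(-127) + 16 = 6223 + 16 = 6239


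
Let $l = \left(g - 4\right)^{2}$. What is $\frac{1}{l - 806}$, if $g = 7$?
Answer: $- \frac{1}{797} \approx -0.0012547$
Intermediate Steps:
$l = 9$ ($l = \left(7 - 4\right)^{2} = 3^{2} = 9$)
$\frac{1}{l - 806} = \frac{1}{9 - 806} = \frac{1}{-797} = - \frac{1}{797}$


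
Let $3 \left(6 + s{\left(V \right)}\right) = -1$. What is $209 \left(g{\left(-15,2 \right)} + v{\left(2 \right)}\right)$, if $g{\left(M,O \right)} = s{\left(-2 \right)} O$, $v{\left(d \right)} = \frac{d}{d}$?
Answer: $- \frac{7315}{3} \approx -2438.3$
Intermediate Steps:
$s{\left(V \right)} = - \frac{19}{3}$ ($s{\left(V \right)} = -6 + \frac{1}{3} \left(-1\right) = -6 - \frac{1}{3} = - \frac{19}{3}$)
$v{\left(d \right)} = 1$
$g{\left(M,O \right)} = - \frac{19 O}{3}$
$209 \left(g{\left(-15,2 \right)} + v{\left(2 \right)}\right) = 209 \left(\left(- \frac{19}{3}\right) 2 + 1\right) = 209 \left(- \frac{38}{3} + 1\right) = 209 \left(- \frac{35}{3}\right) = - \frac{7315}{3}$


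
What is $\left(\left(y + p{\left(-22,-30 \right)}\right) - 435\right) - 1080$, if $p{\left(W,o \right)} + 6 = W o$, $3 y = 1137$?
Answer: $-482$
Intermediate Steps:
$y = 379$ ($y = \frac{1}{3} \cdot 1137 = 379$)
$p{\left(W,o \right)} = -6 + W o$
$\left(\left(y + p{\left(-22,-30 \right)}\right) - 435\right) - 1080 = \left(\left(379 - -654\right) - 435\right) - 1080 = \left(\left(379 + \left(-6 + 660\right)\right) - 435\right) - 1080 = \left(\left(379 + 654\right) - 435\right) - 1080 = \left(1033 - 435\right) - 1080 = 598 - 1080 = -482$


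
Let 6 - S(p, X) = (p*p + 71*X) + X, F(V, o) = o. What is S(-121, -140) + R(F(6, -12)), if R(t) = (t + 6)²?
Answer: -4519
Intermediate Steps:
R(t) = (6 + t)²
S(p, X) = 6 - p² - 72*X (S(p, X) = 6 - ((p*p + 71*X) + X) = 6 - ((p² + 71*X) + X) = 6 - (p² + 72*X) = 6 + (-p² - 72*X) = 6 - p² - 72*X)
S(-121, -140) + R(F(6, -12)) = (6 - 1*(-121)² - 72*(-140)) + (6 - 12)² = (6 - 1*14641 + 10080) + (-6)² = (6 - 14641 + 10080) + 36 = -4555 + 36 = -4519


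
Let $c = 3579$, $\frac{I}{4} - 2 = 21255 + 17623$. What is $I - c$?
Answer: $151941$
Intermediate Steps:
$I = 155520$ ($I = 8 + 4 \left(21255 + 17623\right) = 8 + 4 \cdot 38878 = 8 + 155512 = 155520$)
$I - c = 155520 - 3579 = 151941$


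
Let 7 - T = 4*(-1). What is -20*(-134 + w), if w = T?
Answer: 2460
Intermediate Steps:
T = 11 (T = 7 - 4*(-1) = 7 - 1*(-4) = 7 + 4 = 11)
w = 11
-20*(-134 + w) = -20*(-134 + 11) = -20*(-123) = 2460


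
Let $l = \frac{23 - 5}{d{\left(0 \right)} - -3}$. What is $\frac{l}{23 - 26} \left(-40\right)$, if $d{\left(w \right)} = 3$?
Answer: $40$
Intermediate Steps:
$l = 3$ ($l = \frac{23 - 5}{3 - -3} = \frac{18}{3 + \left(-3 + 6\right)} = \frac{18}{3 + 3} = \frac{18}{6} = 18 \cdot \frac{1}{6} = 3$)
$\frac{l}{23 - 26} \left(-40\right) = \frac{3}{23 - 26} \left(-40\right) = \frac{3}{-3} \left(-40\right) = 3 \left(- \frac{1}{3}\right) \left(-40\right) = \left(-1\right) \left(-40\right) = 40$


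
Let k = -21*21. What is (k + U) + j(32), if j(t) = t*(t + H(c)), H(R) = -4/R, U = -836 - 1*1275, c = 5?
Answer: -7768/5 ≈ -1553.6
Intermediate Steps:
U = -2111 (U = -836 - 1275 = -2111)
j(t) = t*(-⅘ + t) (j(t) = t*(t - 4/5) = t*(t - 4*⅕) = t*(t - ⅘) = t*(-⅘ + t))
k = -441
(k + U) + j(32) = (-441 - 2111) + (⅕)*32*(-4 + 5*32) = -2552 + (⅕)*32*(-4 + 160) = -2552 + (⅕)*32*156 = -2552 + 4992/5 = -7768/5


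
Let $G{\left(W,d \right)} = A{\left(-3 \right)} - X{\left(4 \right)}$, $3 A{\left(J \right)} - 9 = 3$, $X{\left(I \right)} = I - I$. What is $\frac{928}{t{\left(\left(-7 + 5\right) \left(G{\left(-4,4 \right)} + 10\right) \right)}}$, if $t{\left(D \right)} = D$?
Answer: $- \frac{232}{7} \approx -33.143$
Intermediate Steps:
$X{\left(I \right)} = 0$
$A{\left(J \right)} = 4$ ($A{\left(J \right)} = 3 + \frac{1}{3} \cdot 3 = 3 + 1 = 4$)
$G{\left(W,d \right)} = 4$ ($G{\left(W,d \right)} = 4 - 0 = 4 + 0 = 4$)
$\frac{928}{t{\left(\left(-7 + 5\right) \left(G{\left(-4,4 \right)} + 10\right) \right)}} = \frac{928}{\left(-7 + 5\right) \left(4 + 10\right)} = \frac{928}{\left(-2\right) 14} = \frac{928}{-28} = 928 \left(- \frac{1}{28}\right) = - \frac{232}{7}$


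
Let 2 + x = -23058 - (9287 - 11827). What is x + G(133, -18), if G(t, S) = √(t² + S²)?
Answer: -20520 + √18013 ≈ -20386.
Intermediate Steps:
G(t, S) = √(S² + t²)
x = -20520 (x = -2 + (-23058 - (9287 - 11827)) = -2 + (-23058 - 1*(-2540)) = -2 + (-23058 + 2540) = -2 - 20518 = -20520)
x + G(133, -18) = -20520 + √((-18)² + 133²) = -20520 + √(324 + 17689) = -20520 + √18013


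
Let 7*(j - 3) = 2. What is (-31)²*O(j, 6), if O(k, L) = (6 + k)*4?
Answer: 249860/7 ≈ 35694.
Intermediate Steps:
j = 23/7 (j = 3 + (⅐)*2 = 3 + 2/7 = 23/7 ≈ 3.2857)
O(k, L) = 24 + 4*k
(-31)²*O(j, 6) = (-31)²*(24 + 4*(23/7)) = 961*(24 + 92/7) = 961*(260/7) = 249860/7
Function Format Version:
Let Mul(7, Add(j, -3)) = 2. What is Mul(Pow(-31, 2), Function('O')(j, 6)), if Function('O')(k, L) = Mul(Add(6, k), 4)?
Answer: Rational(249860, 7) ≈ 35694.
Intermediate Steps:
j = Rational(23, 7) (j = Add(3, Mul(Rational(1, 7), 2)) = Add(3, Rational(2, 7)) = Rational(23, 7) ≈ 3.2857)
Function('O')(k, L) = Add(24, Mul(4, k))
Mul(Pow(-31, 2), Function('O')(j, 6)) = Mul(Pow(-31, 2), Add(24, Mul(4, Rational(23, 7)))) = Mul(961, Add(24, Rational(92, 7))) = Mul(961, Rational(260, 7)) = Rational(249860, 7)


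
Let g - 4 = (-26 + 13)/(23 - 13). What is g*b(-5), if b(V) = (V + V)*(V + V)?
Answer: 270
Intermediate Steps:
b(V) = 4*V² (b(V) = (2*V)*(2*V) = 4*V²)
g = 27/10 (g = 4 + (-26 + 13)/(23 - 13) = 4 - 13/10 = 27/10 ≈ 2.7000)
g*b(-5) = 27*(4*(-5)²)/10 = 27*(4*25)/10 = (27/10)*100 = 270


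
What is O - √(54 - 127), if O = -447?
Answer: -447 - I*√73 ≈ -447.0 - 8.544*I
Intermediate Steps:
O - √(54 - 127) = -447 - √(54 - 127) = -447 - √(-73) = -447 - I*√73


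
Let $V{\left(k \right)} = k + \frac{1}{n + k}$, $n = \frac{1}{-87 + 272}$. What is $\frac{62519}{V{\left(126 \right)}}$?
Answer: $\frac{1457380409}{2937371} \approx 496.15$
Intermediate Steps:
$n = \frac{1}{185} \approx 0.0054054$
$V{\left(k \right)} = k + \frac{1}{\frac{1}{185} + k}$
$\frac{62519}{V{\left(126 \right)}} = \frac{62519}{\frac{1}{1 + 185 \cdot 126} \left(185 + 126 + 185 \cdot 126^{2}\right)} = \frac{62519}{\frac{1}{1 + 23310} \left(185 + 126 + 185 \cdot 15876\right)} = \frac{62519}{\frac{1}{23311} \left(185 + 126 + 2937060\right)} = \frac{62519}{\frac{1}{23311} \cdot 2937371} = \frac{62519}{\frac{2937371}{23311}} = 62519 \cdot \frac{23311}{2937371} = \frac{1457380409}{2937371}$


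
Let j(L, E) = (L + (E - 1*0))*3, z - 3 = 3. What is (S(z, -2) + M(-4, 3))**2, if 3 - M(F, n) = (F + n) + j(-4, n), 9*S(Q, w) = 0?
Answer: 49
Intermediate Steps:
z = 6 (z = 3 + 3 = 6)
j(L, E) = 3*E + 3*L (j(L, E) = (L + (E + 0))*3 = (L + E)*3 = (E + L)*3 = 3*E + 3*L)
S(Q, w) = 0 (S(Q, w) = (1/9)*0 = 0)
M(F, n) = 15 - F - 4*n (M(F, n) = 3 - ((F + n) + (3*n + 3*(-4))) = 3 - ((F + n) + (3*n - 12)) = 3 - ((F + n) + (-12 + 3*n)) = 3 - (-12 + F + 4*n) = 3 + (12 - F - 4*n) = 15 - F - 4*n)
(S(z, -2) + M(-4, 3))**2 = (0 + (15 - 1*(-4) - 4*3))**2 = (0 + (15 + 4 - 12))**2 = (0 + 7)**2 = 7**2 = 49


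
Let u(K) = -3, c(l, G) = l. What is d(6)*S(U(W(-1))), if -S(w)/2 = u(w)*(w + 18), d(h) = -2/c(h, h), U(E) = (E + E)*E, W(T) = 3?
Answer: -72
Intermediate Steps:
U(E) = 2*E**2 (U(E) = (2*E)*E = 2*E**2)
d(h) = -2/h
S(w) = 108 + 6*w (S(w) = -(-6)*(w + 18) = -(-6)*(18 + w) = -2*(-54 - 3*w) = 108 + 6*w)
d(6)*S(U(W(-1))) = (-2/6)*(108 + 6*(2*3**2)) = (-2*1/6)*(108 + 6*(2*9)) = -(108 + 6*18)/3 = -(108 + 108)/3 = -1/3*216 = -72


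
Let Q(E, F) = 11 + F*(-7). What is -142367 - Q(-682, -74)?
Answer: -142896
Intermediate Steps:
Q(E, F) = 11 - 7*F
-142367 - Q(-682, -74) = -142367 - (11 - 7*(-74)) = -142367 - (11 + 518) = -142367 - 1*529 = -142367 - 529 = -142896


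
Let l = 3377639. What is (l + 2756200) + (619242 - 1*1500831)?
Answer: 5252250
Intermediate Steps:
(l + 2756200) + (619242 - 1*1500831) = (3377639 + 2756200) + (619242 - 1*1500831) = 6133839 + (619242 - 1500831) = 6133839 - 881589 = 5252250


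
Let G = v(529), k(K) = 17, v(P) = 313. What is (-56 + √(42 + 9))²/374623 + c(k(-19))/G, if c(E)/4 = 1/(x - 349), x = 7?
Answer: 8938345/1055312991 - 112*√51/374623 ≈ 0.0063348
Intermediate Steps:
G = 313
c(E) = -2/171 (c(E) = 4/(7 - 349) = 4/(-342) = 4*(-1/342) = -2/171)
(-56 + √(42 + 9))²/374623 + c(k(-19))/G = (-56 + √(42 + 9))²/374623 - 2/171/313 = (-56 + √51)²*(1/374623) - 2/171*1/313 = (-56 + √51)²/374623 - 2/53523 = -2/53523 + (-56 + √51)²/374623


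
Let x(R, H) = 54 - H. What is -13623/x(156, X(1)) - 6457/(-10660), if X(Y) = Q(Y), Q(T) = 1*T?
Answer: -144878959/564980 ≈ -256.43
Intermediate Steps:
Q(T) = T
X(Y) = Y
-13623/x(156, X(1)) - 6457/(-10660) = -13623/(54 - 1*1) - 6457/(-10660) = -13623/(54 - 1) - 6457*(-1/10660) = -13623/53 + 6457/10660 = -144878959/564980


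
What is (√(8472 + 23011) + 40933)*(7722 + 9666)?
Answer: 711743004 + 17388*√31483 ≈ 7.1483e+8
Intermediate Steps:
(√(8472 + 23011) + 40933)*(7722 + 9666) = (√31483 + 40933)*17388 = (40933 + √31483)*17388 = 711743004 + 17388*√31483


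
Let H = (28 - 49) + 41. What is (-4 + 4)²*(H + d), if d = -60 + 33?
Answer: 0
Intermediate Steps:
d = -27
H = 20 (H = -21 + 41 = 20)
(-4 + 4)²*(H + d) = (-4 + 4)²*(20 - 27) = 0²*(-7) = 0*(-7) = 0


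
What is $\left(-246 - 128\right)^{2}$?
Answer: $139876$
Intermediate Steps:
$\left(-246 - 128\right)^{2} = \left(-374\right)^{2} = 139876$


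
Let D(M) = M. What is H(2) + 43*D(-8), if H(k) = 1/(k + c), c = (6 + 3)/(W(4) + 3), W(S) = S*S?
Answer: -16149/47 ≈ -343.60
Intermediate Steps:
W(S) = S²
c = 9/19 (c = (6 + 3)/(4² + 3) = 9/(16 + 3) = 9/19 ≈ 0.47368)
H(k) = 1/(9/19 + k) (H(k) = 1/(k + 9/19) = 1/(9/19 + k))
H(2) + 43*D(-8) = 19/(9 + 19*2) + 43*(-8) = 19/(9 + 38) - 344 = 19/47 - 344 = -16149/47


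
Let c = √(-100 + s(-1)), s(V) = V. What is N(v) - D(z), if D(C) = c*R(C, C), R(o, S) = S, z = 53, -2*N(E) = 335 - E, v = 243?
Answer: -46 - 53*I*√101 ≈ -46.0 - 532.64*I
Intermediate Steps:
N(E) = -335/2 + E/2 (N(E) = -(335 - E)/2 = -335/2 + E/2)
c = I*√101 (c = √(-100 - 1) = √(-101) = I*√101 ≈ 10.05*I)
D(C) = I*C*√101 (D(C) = (I*√101)*C = I*C*√101)
N(v) - D(z) = (-335/2 + (½)*243) - I*53*√101 = (-335/2 + 243/2) - 53*I*√101 = -46 - 53*I*√101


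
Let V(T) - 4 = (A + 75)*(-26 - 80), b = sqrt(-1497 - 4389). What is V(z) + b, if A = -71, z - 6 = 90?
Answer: -420 + 3*I*sqrt(654) ≈ -420.0 + 76.72*I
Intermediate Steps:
z = 96 (z = 6 + 90 = 96)
b = 3*I*sqrt(654) (b = sqrt(-5886) = 3*I*sqrt(654) ≈ 76.72*I)
V(T) = -420 (V(T) = 4 + (-71 + 75)*(-26 - 80) = 4 + 4*(-106) = 4 - 424 = -420)
V(z) + b = -420 + 3*I*sqrt(654)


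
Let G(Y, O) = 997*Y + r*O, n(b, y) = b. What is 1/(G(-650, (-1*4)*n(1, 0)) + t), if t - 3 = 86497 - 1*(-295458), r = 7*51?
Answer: -1/267520 ≈ -3.7380e-6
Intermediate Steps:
r = 357
G(Y, O) = 357*O + 997*Y (G(Y, O) = 997*Y + 357*O = 357*O + 997*Y)
t = 381958 (t = 3 + (86497 - 1*(-295458)) = 3 + (86497 + 295458) = 3 + 381955 = 381958)
1/(G(-650, (-1*4)*n(1, 0)) + t) = 1/((357*(-1*4*1) + 997*(-650)) + 381958) = 1/((357*(-4*1) - 648050) + 381958) = 1/((357*(-4) - 648050) + 381958) = 1/((-1428 - 648050) + 381958) = 1/(-649478 + 381958) = 1/(-267520) = -1/267520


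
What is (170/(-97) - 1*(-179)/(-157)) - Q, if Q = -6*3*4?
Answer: 1052435/15229 ≈ 69.107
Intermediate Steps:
Q = -72 (Q = -18*4 = -72)
(170/(-97) - 1*(-179)/(-157)) - Q = (170/(-97) - 1*(-179)/(-157)) - 1*(-72) = (170*(-1/97) + 179*(-1/157)) + 72 = (-170/97 - 179/157) + 72 = -44053/15229 + 72 = 1052435/15229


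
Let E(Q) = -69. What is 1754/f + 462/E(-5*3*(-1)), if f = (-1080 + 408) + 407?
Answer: -81152/6095 ≈ -13.315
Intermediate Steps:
f = -265 (f = -672 + 407 = -265)
1754/f + 462/E(-5*3*(-1)) = 1754/(-265) + 462/(-69) = 1754*(-1/265) + 462*(-1/69) = -1754/265 - 154/23 = -81152/6095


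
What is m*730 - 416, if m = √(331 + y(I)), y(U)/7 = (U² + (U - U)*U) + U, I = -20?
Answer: -416 + 730*√2991 ≈ 39508.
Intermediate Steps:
y(U) = 7*U + 7*U² (y(U) = 7*((U² + (U - U)*U) + U) = 7*((U² + 0*U) + U) = 7*((U² + 0) + U) = 7*(U² + U) = 7*(U + U²) = 7*U + 7*U²)
m = √2991 (m = √(331 + 7*(-20)*(1 - 20)) = √(331 + 7*(-20)*(-19)) = √(331 + 2660) = √2991 ≈ 54.690)
m*730 - 416 = √2991*730 - 416 = 730*√2991 - 416 = -416 + 730*√2991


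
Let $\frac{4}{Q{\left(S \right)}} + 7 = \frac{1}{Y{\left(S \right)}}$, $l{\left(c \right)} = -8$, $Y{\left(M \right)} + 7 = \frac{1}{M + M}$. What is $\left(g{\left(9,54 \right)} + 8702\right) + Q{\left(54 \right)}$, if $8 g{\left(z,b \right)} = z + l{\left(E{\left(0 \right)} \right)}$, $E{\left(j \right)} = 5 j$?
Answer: $\frac{375420321}{43144} \approx 8701.6$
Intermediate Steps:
$Y{\left(M \right)} = -7 + \frac{1}{2 M}$ ($Y{\left(M \right)} = -7 + \frac{1}{M + M} = -7 + \frac{1}{2 M}$)
$Q{\left(S \right)} = \frac{4}{-7 + \frac{1}{-7 + \frac{1}{2 S}}}$
$g{\left(z,b \right)} = -1 + \frac{z}{8}$ ($g{\left(z,b \right)} = \frac{z - 8}{8} = \frac{-8 + z}{8} = -1 + \frac{z}{8}$)
$\left(g{\left(9,54 \right)} + 8702\right) + Q{\left(54 \right)} = \left(\left(-1 + \frac{1}{8} \cdot 9\right) + 8702\right) + \frac{4 \left(1 - 756\right)}{-7 + 100 \cdot 54} = \left(\left(-1 + \frac{9}{8}\right) + 8702\right) + \frac{4 \left(1 - 756\right)}{-7 + 5400} = \left(\frac{1}{8} + 8702\right) + 4 \cdot \frac{1}{5393} \left(-755\right) = \frac{69617}{8} + 4 \cdot \frac{1}{5393} \left(-755\right) = \frac{69617}{8} - \frac{3020}{5393} = \frac{375420321}{43144}$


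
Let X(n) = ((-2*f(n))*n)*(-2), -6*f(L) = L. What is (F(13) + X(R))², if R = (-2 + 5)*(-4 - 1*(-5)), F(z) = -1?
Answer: 49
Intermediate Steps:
f(L) = -L/6
R = 3 (R = 3*(-4 + 5) = 3*1 = 3)
X(n) = -2*n²/3 (X(n) = ((-(-1)*n/3)*n)*(-2) = ((n/3)*n)*(-2) = (n²/3)*(-2) = -2*n²/3)
(F(13) + X(R))² = (-1 - ⅔*3²)² = (-1 - ⅔*9)² = (-1 - 6)² = (-7)² = 49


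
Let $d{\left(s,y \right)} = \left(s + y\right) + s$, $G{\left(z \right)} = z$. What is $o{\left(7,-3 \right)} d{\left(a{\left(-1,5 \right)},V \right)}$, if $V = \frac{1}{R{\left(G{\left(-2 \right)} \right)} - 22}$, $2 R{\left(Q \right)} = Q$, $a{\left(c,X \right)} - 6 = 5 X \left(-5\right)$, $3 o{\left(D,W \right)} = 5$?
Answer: $- \frac{9125}{23} \approx -396.74$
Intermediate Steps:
$o{\left(D,W \right)} = \frac{5}{3}$ ($o{\left(D,W \right)} = \frac{1}{3} \cdot 5 = \frac{5}{3}$)
$a{\left(c,X \right)} = 6 - 25 X$ ($a{\left(c,X \right)} = 6 + 5 X \left(-5\right) = 6 - 25 X$)
$R{\left(Q \right)} = \frac{Q}{2}$
$V = - \frac{1}{23}$ ($V = \frac{1}{\frac{1}{2} \left(-2\right) - 22} = \frac{1}{-1 - 22} = \frac{1}{-23} = - \frac{1}{23} \approx -0.043478$)
$d{\left(s,y \right)} = y + 2 s$
$o{\left(7,-3 \right)} d{\left(a{\left(-1,5 \right)},V \right)} = \frac{5 \left(- \frac{1}{23} + 2 \left(6 - 125\right)\right)}{3} = \frac{5 \left(- \frac{1}{23} + 2 \left(-119\right)\right)}{3} = \frac{5 \left(- \frac{1}{23} - 238\right)}{3} = \frac{5}{3} \left(- \frac{5475}{23}\right) = - \frac{9125}{23}$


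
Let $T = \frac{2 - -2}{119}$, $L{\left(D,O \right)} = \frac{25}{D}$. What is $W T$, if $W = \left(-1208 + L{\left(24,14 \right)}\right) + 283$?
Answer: $- \frac{22175}{714} \approx -31.057$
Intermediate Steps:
$W = - \frac{22175}{24}$ ($W = \left(-1208 + \frac{25}{24}\right) + 283 = - \frac{28967}{24} + 283 = - \frac{22175}{24} \approx -923.96$)
$T = \frac{4}{119}$ ($T = \left(2 + 2\right) \frac{1}{119} = 4 \cdot \frac{1}{119} = \frac{4}{119} \approx 0.033613$)
$W T = \left(- \frac{22175}{24}\right) \frac{4}{119} = - \frac{22175}{714}$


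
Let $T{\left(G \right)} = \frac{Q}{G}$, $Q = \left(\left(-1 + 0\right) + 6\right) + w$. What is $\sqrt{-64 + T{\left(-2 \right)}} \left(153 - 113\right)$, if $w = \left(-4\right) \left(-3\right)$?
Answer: $20 i \sqrt{290} \approx 340.59 i$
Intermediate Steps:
$w = 12$
$Q = 17$ ($Q = \left(\left(-1 + 0\right) + 6\right) + 12 = \left(-1 + 6\right) + 12 = 5 + 12 = 17$)
$T{\left(G \right)} = \frac{17}{G}$
$\sqrt{-64 + T{\left(-2 \right)}} \left(153 - 113\right) = \sqrt{-64 + \frac{17}{-2}} \left(153 - 113\right) = \sqrt{-64 + 17 \left(- \frac{1}{2}\right)} 40 = \sqrt{-64 - \frac{17}{2}} \cdot 40 = \sqrt{- \frac{145}{2}} \cdot 40 = \frac{i \sqrt{290}}{2} \cdot 40 = 20 i \sqrt{290}$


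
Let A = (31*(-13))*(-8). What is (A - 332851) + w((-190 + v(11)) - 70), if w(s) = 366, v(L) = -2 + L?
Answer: -329261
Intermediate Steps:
A = 3224 (A = -403*(-8) = 3224)
(A - 332851) + w((-190 + v(11)) - 70) = (3224 - 332851) + 366 = -329627 + 366 = -329261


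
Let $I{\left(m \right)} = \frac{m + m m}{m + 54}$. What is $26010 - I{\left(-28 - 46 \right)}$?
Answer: $\frac{262801}{10} \approx 26280.0$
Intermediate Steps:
$I{\left(m \right)} = \frac{m + m^{2}}{54 + m}$
$26010 - I{\left(-28 - 46 \right)} = 26010 - \frac{\left(-28 - 46\right) \left(1 - 74\right)}{54 - 74} = 26010 - - \frac{74 \left(1 - 74\right)}{54 - 74} = 26010 - \left(-74\right) \frac{1}{-20} \left(-73\right) = 26010 - \left(-74\right) \left(- \frac{1}{20}\right) \left(-73\right) = 26010 - - \frac{2701}{10} = 26010 + \frac{2701}{10} = \frac{262801}{10}$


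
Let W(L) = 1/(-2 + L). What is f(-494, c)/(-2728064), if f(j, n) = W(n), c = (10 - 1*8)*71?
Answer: -1/381928960 ≈ -2.6183e-9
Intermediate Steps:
c = 142 (c = (10 - 8)*71 = 2*71 = 142)
f(j, n) = 1/(-2 + n)
f(-494, c)/(-2728064) = 1/((-2 + 142)*(-2728064)) = -1/2728064/140 = (1/140)*(-1/2728064) = -1/381928960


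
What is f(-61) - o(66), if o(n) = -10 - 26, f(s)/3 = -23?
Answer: -33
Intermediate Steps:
f(s) = -69 (f(s) = 3*(-23) = -69)
o(n) = -36
f(-61) - o(66) = -69 - 1*(-36) = -69 + 36 = -33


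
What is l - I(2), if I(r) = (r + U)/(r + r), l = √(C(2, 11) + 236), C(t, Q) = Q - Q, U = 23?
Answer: -25/4 + 2*√59 ≈ 9.1123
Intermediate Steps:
C(t, Q) = 0
l = 2*√59 (l = √(0 + 236) = √236 = 2*√59 ≈ 15.362)
I(r) = (23 + r)/(2*r) (I(r) = (r + 23)/(r + r) = (23 + r)/((2*r)) = (23 + r)*(1/(2*r)) = (23 + r)/(2*r))
l - I(2) = 2*√59 - (23 + 2)/(2*2) = 2*√59 - 25/(2*2) = 2*√59 - 1*25/4 = 2*√59 - 25/4 = -25/4 + 2*√59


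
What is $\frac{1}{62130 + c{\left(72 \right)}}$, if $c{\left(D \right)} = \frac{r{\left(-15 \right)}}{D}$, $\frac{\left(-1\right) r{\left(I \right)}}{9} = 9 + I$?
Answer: $\frac{4}{248523} \approx 1.6095 \cdot 10^{-5}$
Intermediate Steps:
$r{\left(I \right)} = -81 - 9 I$ ($r{\left(I \right)} = - 9 \left(9 + I\right) = -81 - 9 I$)
$c{\left(D \right)} = \frac{54}{D}$ ($c{\left(D \right)} = \frac{-81 - -135}{D} = \frac{-81 + 135}{D} = \frac{54}{D}$)
$\frac{1}{62130 + c{\left(72 \right)}} = \frac{1}{62130 + \frac{54}{72}} = \frac{1}{62130 + 54 \cdot \frac{1}{72}} = \frac{1}{62130 + \frac{3}{4}} = \frac{1}{\frac{248523}{4}} = \frac{4}{248523}$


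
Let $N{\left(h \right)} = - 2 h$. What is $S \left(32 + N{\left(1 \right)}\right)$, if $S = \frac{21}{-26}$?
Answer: $- \frac{315}{13} \approx -24.231$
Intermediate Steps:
$S = - \frac{21}{26}$ ($S = 21 \left(- \frac{1}{26}\right) = - \frac{21}{26} \approx -0.80769$)
$S \left(32 + N{\left(1 \right)}\right) = - \frac{21 \left(32 - 2\right)}{26} = \left(- \frac{21}{26}\right) 30 = - \frac{315}{13}$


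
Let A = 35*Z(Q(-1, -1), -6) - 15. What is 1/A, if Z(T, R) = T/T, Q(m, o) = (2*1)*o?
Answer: 1/20 ≈ 0.050000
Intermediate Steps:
Q(m, o) = 2*o
Z(T, R) = 1
A = 20 (A = 35*1 - 15 = 35 - 15 = 20)
1/A = 1/20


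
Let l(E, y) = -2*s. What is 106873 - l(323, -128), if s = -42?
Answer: 106789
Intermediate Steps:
l(E, y) = 84 (l(E, y) = -2*(-42) = 84)
106873 - l(323, -128) = 106873 - 1*84 = 106873 - 84 = 106789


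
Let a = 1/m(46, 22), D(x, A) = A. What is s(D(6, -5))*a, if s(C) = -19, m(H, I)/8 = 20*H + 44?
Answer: -19/7712 ≈ -0.0024637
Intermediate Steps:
m(H, I) = 352 + 160*H (m(H, I) = 8*(20*H + 44) = 8*(44 + 20*H) = 352 + 160*H)
a = 1/7712 (a = 1/(352 + 160*46) = 1/(352 + 7360) = 1/7712 ≈ 0.00012967)
s(D(6, -5))*a = -19*1/7712 = -19/7712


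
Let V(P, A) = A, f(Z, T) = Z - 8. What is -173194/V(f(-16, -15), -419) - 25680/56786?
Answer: 4912117282/11896667 ≈ 412.90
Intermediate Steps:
f(Z, T) = -8 + Z
-173194/V(f(-16, -15), -419) - 25680/56786 = -173194/(-419) - 25680/56786 = -173194*(-1/419) - 25680*1/56786 = 173194/419 - 12840/28393 = 4912117282/11896667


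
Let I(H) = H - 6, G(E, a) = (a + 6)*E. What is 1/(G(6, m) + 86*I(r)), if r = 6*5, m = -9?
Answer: 1/2046 ≈ 0.00048876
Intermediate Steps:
G(E, a) = E*(6 + a) (G(E, a) = (6 + a)*E = E*(6 + a))
r = 30
I(H) = -6 + H
1/(G(6, m) + 86*I(r)) = 1/(6*(6 - 9) + 86*(-6 + 30)) = 1/(6*(-3) + 86*24) = 1/(-18 + 2064) = 1/2046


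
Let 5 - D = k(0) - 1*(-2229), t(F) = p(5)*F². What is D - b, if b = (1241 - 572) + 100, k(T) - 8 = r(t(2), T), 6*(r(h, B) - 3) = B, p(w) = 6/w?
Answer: -3004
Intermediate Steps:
t(F) = 6*F²/5 (t(F) = (6/5)*F² = (6*(⅕))*F² = 6*F²/5)
r(h, B) = 3 + B/6
k(T) = 11 + T/6 (k(T) = 8 + (3 + T/6) = 11 + T/6)
D = -2235 (D = 5 - ((11 + (⅙)*0) - 1*(-2229)) = 5 - ((11 + 0) + 2229) = 5 - (11 + 2229) = 5 - 1*2240 = 5 - 2240 = -2235)
b = 769 (b = 669 + 100 = 769)
D - b = -2235 - 1*769 = -2235 - 769 = -3004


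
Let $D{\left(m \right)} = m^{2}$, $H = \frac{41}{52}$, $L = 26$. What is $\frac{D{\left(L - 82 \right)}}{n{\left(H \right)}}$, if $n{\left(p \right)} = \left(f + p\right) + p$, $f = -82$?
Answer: $- \frac{81536}{2091} \approx -38.994$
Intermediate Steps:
$H = \frac{41}{52}$ ($H = 41 \cdot \frac{1}{52} = \frac{41}{52} \approx 0.78846$)
$n{\left(p \right)} = -82 + 2 p$ ($n{\left(p \right)} = \left(-82 + p\right) + p = -82 + 2 p$)
$\frac{D{\left(L - 82 \right)}}{n{\left(H \right)}} = \frac{\left(26 - 82\right)^{2}}{-82 + 2 \cdot \frac{41}{52}} = \frac{\left(-56\right)^{2}}{-82 + \frac{41}{26}} = \frac{3136}{- \frac{2091}{26}} = 3136 \left(- \frac{26}{2091}\right) = - \frac{81536}{2091}$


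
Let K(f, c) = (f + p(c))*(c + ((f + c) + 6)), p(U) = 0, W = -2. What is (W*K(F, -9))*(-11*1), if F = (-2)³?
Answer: 3520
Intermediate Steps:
F = -8
K(f, c) = f*(6 + f + 2*c) (K(f, c) = (f + 0)*(c + ((f + c) + 6)) = f*(c + ((c + f) + 6)) = f*(c + (6 + c + f)) = f*(6 + f + 2*c))
(W*K(F, -9))*(-11*1) = (-(-16)*(6 - 8 + 2*(-9)))*(-11*1) = -(-16)*(6 - 8 - 18)*(-11) = -(-16)*(-20)*(-11) = -2*160*(-11) = -320*(-11) = 3520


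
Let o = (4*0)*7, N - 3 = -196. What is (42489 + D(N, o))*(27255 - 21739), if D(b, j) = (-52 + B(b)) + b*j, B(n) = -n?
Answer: 235147080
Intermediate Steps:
N = -193 (N = 3 - 196 = -193)
o = 0 (o = 0*7 = 0)
D(b, j) = -52 - b + b*j (D(b, j) = (-52 - b) + b*j = -52 - b + b*j)
(42489 + D(N, o))*(27255 - 21739) = (42489 + (-52 - 1*(-193) - 193*0))*(27255 - 21739) = (42489 + (-52 + 193 + 0))*5516 = (42489 + 141)*5516 = 42630*5516 = 235147080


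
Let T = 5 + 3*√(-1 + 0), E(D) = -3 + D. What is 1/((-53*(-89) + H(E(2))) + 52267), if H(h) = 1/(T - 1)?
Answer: 474868/27059954091 + I/27059954091 ≈ 1.7549e-5 + 3.6955e-11*I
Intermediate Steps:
T = 5 + 3*I (T = 5 + 3*√(-1) = 5 + 3*I ≈ 5.0 + 3.0*I)
H(h) = (4 - 3*I)/25 (H(h) = 1/((5 + 3*I) - 1) = 1/(4 + 3*I) = (4 - 3*I)/25)
1/((-53*(-89) + H(E(2))) + 52267) = 1/((-53*(-89) + (4/25 - 3*I/25)) + 52267) = 1/((4717 + (4/25 - 3*I/25)) + 52267) = 1/((117929/25 - 3*I/25) + 52267) = 1/(1424604/25 - 3*I/25) = 25*(1424604/25 + 3*I/25)/81179862273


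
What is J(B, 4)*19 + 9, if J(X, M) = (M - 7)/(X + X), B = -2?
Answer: 93/4 ≈ 23.250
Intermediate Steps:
J(X, M) = (-7 + M)/(2*X) (J(X, M) = (-7 + M)/((2*X)) = (-7 + M)*(1/(2*X)) = (-7 + M)/(2*X))
J(B, 4)*19 + 9 = ((½)*(-7 + 4)/(-2))*19 + 9 = ((½)*(-½)*(-3))*19 + 9 = (¾)*19 + 9 = 57/4 + 9 = 93/4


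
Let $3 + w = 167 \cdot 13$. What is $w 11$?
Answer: $23848$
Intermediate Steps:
$w = 2168$ ($w = -3 + 167 \cdot 13 = -3 + 2171 = 2168$)
$w 11 = 2168 \cdot 11 = 23848$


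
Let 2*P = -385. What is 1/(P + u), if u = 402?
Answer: 2/419 ≈ 0.0047733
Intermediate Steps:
P = -385/2 (P = (½)*(-385) = -385/2 ≈ -192.50)
1/(P + u) = 1/(-385/2 + 402) = 1/(419/2) = 2/419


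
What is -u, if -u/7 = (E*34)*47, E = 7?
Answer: 78302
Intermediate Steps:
u = -78302 (u = -7*7*34*47 = -1666*47 = -7*11186 = -78302)
-u = -1*(-78302) = 78302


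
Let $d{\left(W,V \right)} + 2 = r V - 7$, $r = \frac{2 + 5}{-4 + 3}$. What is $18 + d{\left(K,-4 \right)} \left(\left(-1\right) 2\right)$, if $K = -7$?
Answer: $-20$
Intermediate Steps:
$r = -7$ ($r = \frac{7}{-1} = 7 \left(-1\right) = -7$)
$d{\left(W,V \right)} = -9 - 7 V$ ($d{\left(W,V \right)} = -2 - \left(7 + 7 V\right) = -9 - 7 V$)
$18 + d{\left(K,-4 \right)} \left(\left(-1\right) 2\right) = 18 + \left(-9 - -28\right) \left(\left(-1\right) 2\right) = 18 + \left(-9 + 28\right) \left(-2\right) = 18 + 19 \left(-2\right) = 18 - 38 = -20$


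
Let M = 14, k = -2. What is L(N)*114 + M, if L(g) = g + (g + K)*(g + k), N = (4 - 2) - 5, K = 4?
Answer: -898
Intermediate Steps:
N = -3 (N = 2 - 5 = -3)
L(g) = g + (-2 + g)*(4 + g) (L(g) = g + (g + 4)*(g - 2) = g + (4 + g)*(-2 + g) = g + (-2 + g)*(4 + g))
L(N)*114 + M = (-8 + (-3)**2 + 3*(-3))*114 + 14 = (-8 + 9 - 9)*114 + 14 = -8*114 + 14 = -912 + 14 = -898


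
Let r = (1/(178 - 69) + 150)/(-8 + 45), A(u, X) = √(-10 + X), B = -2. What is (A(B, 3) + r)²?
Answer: 153499578/16265089 + 32702*I*√7/4033 ≈ 9.4374 + 21.453*I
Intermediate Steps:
r = 16351/4033 (r = (1/109 + 150)/37 = (1/109 + 150)*(1/37) = (16351/109)*(1/37) = 16351/4033 ≈ 4.0543)
(A(B, 3) + r)² = (√(-10 + 3) + 16351/4033)² = (√(-7) + 16351/4033)² = (I*√7 + 16351/4033)² = (16351/4033 + I*√7)²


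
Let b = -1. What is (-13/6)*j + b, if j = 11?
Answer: -149/6 ≈ -24.833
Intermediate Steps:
(-13/6)*j + b = -13/6*11 - 1 = -143/6 - 1 = -149/6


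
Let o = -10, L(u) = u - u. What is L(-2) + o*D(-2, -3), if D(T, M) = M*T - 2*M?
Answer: -120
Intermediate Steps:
L(u) = 0
D(T, M) = -2*M + M*T
L(-2) + o*D(-2, -3) = 0 - (-30)*(-2 - 2) = 0 - (-30)*(-4) = 0 - 10*12 = 0 - 120 = -120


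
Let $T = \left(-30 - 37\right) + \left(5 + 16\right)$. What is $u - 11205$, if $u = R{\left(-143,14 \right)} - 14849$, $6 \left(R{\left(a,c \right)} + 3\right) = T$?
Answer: $- \frac{78194}{3} \approx -26065.0$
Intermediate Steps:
$T = -46$ ($T = -67 + 21 = -46$)
$R{\left(a,c \right)} = - \frac{32}{3}$ ($R{\left(a,c \right)} = -3 + \frac{1}{6} \left(-46\right) = -3 - \frac{23}{3} = - \frac{32}{3}$)
$u = - \frac{44579}{3}$ ($u = - \frac{32}{3} - 14849 = - \frac{44579}{3} \approx -14860.0$)
$u - 11205 = - \frac{44579}{3} - 11205 = - \frac{78194}{3}$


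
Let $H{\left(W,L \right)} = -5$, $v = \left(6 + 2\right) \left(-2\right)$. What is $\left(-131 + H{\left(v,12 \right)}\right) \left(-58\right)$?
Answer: $7888$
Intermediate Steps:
$v = -16$ ($v = 8 \left(-2\right) = -16$)
$\left(-131 + H{\left(v,12 \right)}\right) \left(-58\right) = \left(-131 - 5\right) \left(-58\right) = \left(-136\right) \left(-58\right) = 7888$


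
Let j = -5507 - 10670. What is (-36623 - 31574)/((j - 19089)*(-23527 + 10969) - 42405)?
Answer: -68197/442828023 ≈ -0.00015400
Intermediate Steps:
j = -16177
(-36623 - 31574)/((j - 19089)*(-23527 + 10969) - 42405) = (-36623 - 31574)/((-16177 - 19089)*(-23527 + 10969) - 42405) = -68197/(-35266*(-12558) - 42405) = -68197/(442870428 - 42405) = -68197/442828023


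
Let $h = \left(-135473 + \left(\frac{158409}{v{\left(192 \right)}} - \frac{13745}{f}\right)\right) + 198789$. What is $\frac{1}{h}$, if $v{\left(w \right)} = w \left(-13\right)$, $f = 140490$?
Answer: $\frac{11688768}{739343061757} \approx 1.581 \cdot 10^{-5}$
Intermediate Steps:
$v{\left(w \right)} = - 13 w$
$h = \frac{739343061757}{11688768}$ ($h = \left(-135473 + \left(\frac{158409}{\left(-13\right) 192} - \frac{13745}{140490}\right)\right) + 198789 = \left(-135473 + \left(\frac{158409}{-2496} - \frac{2749}{28098}\right)\right) + 198789 = \left(-135473 + \left(158409 \left(- \frac{1}{2496}\right) - \frac{2749}{28098}\right)\right) + 198789 = \left(-135473 - \frac{742972931}{11688768}\right) + 198789 = - \frac{1584255440195}{11688768} + 198789 = \frac{739343061757}{11688768} \approx 63252.0$)
$\frac{1}{h} = \frac{1}{\frac{739343061757}{11688768}} = \frac{11688768}{739343061757}$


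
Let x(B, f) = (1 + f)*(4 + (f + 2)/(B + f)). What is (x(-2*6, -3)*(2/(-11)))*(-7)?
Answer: -1708/165 ≈ -10.352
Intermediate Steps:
x(B, f) = (1 + f)*(4 + (2 + f)/(B + f))
(x(-2*6, -3)*(2/(-11)))*(-7) = (((2 + 4*(-2*6) + 5*(-3)**2 + 7*(-3) + 4*(-2*6)*(-3))/(-2*6 - 3))*(2/(-11)))*(-7) = (((2 + 4*(-12) + 5*9 - 21 + 4*(-12)*(-3))/(-12 - 3))*(2*(-1/11)))*(-7) = (((2 - 48 + 45 - 21 + 144)/(-15))*(-2/11))*(-7) = (-1/15*122*(-2/11))*(-7) = -122/15*(-2/11)*(-7) = (244/165)*(-7) = -1708/165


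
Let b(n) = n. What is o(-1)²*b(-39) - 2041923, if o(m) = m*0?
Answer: -2041923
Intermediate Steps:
o(m) = 0
o(-1)²*b(-39) - 2041923 = 0²*(-39) - 2041923 = 0*(-39) - 2041923 = 0 - 2041923 = -2041923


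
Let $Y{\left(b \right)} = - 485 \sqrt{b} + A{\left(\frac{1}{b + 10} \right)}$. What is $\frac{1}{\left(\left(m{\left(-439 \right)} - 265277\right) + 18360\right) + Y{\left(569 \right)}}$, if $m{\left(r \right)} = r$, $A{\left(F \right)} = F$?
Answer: $- \frac{82923872217}{20466847523345104} + \frac{162591885 \sqrt{569}}{20466847523345104} \approx -3.8621 \cdot 10^{-6}$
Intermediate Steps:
$Y{\left(b \right)} = \frac{1}{10 + b} - 485 \sqrt{b}$ ($Y{\left(b \right)} = - 485 \sqrt{b} + \frac{1}{b + 10} = - 485 \sqrt{b} + \frac{1}{10 + b} = \frac{1}{10 + b} - 485 \sqrt{b}$)
$\frac{1}{\left(\left(m{\left(-439 \right)} - 265277\right) + 18360\right) + Y{\left(569 \right)}} = \frac{1}{\left(\left(-439 - 265277\right) + 18360\right) + \frac{1 - 485 \sqrt{569} \left(10 + 569\right)}{10 + 569}} = \frac{1}{\left(-265716 + 18360\right) + \frac{1 - 485 \sqrt{569} \cdot 579}{579}} = \frac{1}{-247356 + \frac{1 - 280815 \sqrt{569}}{579}} = \frac{1}{-247356 + \left(\frac{1}{579} - 485 \sqrt{569}\right)} = \frac{1}{- \frac{143219123}{579} - 485 \sqrt{569}}$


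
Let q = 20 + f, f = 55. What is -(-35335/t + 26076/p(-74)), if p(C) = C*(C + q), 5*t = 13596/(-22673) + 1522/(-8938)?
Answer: -16130390257789/70403489 ≈ -2.2911e+5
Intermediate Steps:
q = 75 (q = 20 + 55 = 75)
t = -1902797/12356785 (t = (13596/(-22673) + 1522/(-8938))/5 = (13596*(-1/22673) + 1522*(-1/8938))/5 = (-13596/22673 - 761/4469)/5 = (⅕)*(-1902797/2471357) = -1902797/12356785 ≈ -0.15399)
p(C) = C*(75 + C) (p(C) = C*(C + 75) = C*(75 + C))
-(-35335/t + 26076/p(-74)) = -(-35335/(-1902797/12356785) + 26076/((-74*(75 - 74)))) = -(-35335*(-12356785/1902797) + 26076/((-74*1))) = -(436626997975/1902797 + 26076/(-74)) = -(436626997975/1902797 + 26076*(-1/74)) = -(436626997975/1902797 - 13038/37) = -1*16130390257789/70403489 = -16130390257789/70403489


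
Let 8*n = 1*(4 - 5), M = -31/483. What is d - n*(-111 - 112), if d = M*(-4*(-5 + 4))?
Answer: -108701/3864 ≈ -28.132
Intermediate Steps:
M = -31/483 (M = -31*1/483 = -31/483 ≈ -0.064182)
n = -1/8 (n = (1*(4 - 5))/8 = (1*(-1))/8 = (1/8)*(-1) = -1/8 ≈ -0.12500)
d = -124/483 (d = -(-124)*(-5 + 4)/483 = -(-124)*(-1)/483 = -31/483*4 = -124/483 ≈ -0.25673)
d - n*(-111 - 112) = -124/483 - (-1)*(-111 - 112)/8 = -124/483 - (-1)*(-223)/8 = -124/483 - 1*223/8 = -124/483 - 223/8 = -108701/3864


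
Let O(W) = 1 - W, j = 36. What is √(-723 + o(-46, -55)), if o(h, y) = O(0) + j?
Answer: 7*I*√14 ≈ 26.192*I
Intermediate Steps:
o(h, y) = 37 (o(h, y) = (1 - 1*0) + 36 = (1 + 0) + 36 = 1 + 36 = 37)
√(-723 + o(-46, -55)) = √(-723 + 37) = √(-686) = 7*I*√14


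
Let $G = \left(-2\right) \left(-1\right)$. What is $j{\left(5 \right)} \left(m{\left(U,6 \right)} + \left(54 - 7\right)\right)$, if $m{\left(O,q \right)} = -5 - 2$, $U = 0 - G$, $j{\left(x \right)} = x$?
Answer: $200$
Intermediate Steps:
$G = 2$
$U = -2$ ($U = 0 - 2 = -2$)
$m{\left(O,q \right)} = -7$
$j{\left(5 \right)} \left(m{\left(U,6 \right)} + \left(54 - 7\right)\right) = 5 \left(-7 + \left(54 - 7\right)\right) = 5 \left(-7 + 47\right) = 5 \cdot 40 = 200$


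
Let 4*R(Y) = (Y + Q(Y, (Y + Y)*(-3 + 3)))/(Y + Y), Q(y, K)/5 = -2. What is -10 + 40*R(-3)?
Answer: 35/3 ≈ 11.667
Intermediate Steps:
Q(y, K) = -10 (Q(y, K) = 5*(-2) = -10)
R(Y) = (-10 + Y)/(8*Y) (R(Y) = ((Y - 10)/(Y + Y))/4 = ((-10 + Y)/((2*Y)))/4 = ((-10 + Y)*(1/(2*Y)))/4 = ((-10 + Y)/(2*Y))/4 = (-10 + Y)/(8*Y))
-10 + 40*R(-3) = -10 + 40*((⅛)*(-10 - 3)/(-3)) = -10 + 40*((⅛)*(-⅓)*(-13)) = -10 + 40*(13/24) = -10 + 65/3 = 35/3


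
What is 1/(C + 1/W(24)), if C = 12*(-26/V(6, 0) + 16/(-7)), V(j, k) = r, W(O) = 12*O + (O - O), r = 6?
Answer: -2016/160121 ≈ -0.012590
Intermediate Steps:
W(O) = 12*O (W(O) = 12*O + 0 = 12*O)
V(j, k) = 6
C = -556/7 (C = 12*(-26/6 + 16/(-7)) = 12*(-26*⅙ + 16*(-⅐)) = 12*(-13/3 - 16/7) = 12*(-139/21) = -556/7 ≈ -79.429)
1/(C + 1/W(24)) = 1/(-556/7 + 1/(12*24)) = 1/(-556/7 + 1/288) = 1/(-160121/2016) = -2016/160121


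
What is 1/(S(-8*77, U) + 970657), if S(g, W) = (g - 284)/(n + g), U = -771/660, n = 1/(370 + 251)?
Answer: 76507/74262166879 ≈ 1.0302e-6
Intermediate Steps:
n = 1/621 ≈ 0.0016103
U = -257/220 (U = -771*1/660 = -257/220 ≈ -1.1682)
S(g, W) = (-284 + g)/(1/621 + g) (S(g, W) = (g - 284)/(1/621 + g) = (-284 + g)/(1/621 + g))
1/(S(-8*77, U) + 970657) = 1/(621*(-284 - 8*77)/(1 + 621*(-8*77)) + 970657) = 1/(621*(-284 - 616)/(1 + 621*(-616)) + 970657) = 1/(621*(-900)/(1 - 382536) + 970657) = 1/(621*(-900)/(-382535) + 970657) = 1/(621*(-1/382535)*(-900) + 970657) = 1/(111780/76507 + 970657) = 1/(74262166879/76507) = 76507/74262166879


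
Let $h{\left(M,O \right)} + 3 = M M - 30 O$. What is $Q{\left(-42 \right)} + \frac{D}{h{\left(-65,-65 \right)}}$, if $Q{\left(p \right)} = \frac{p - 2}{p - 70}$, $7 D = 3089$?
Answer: $\frac{1433}{3086} \approx 0.46435$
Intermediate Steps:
$h{\left(M,O \right)} = -3 + M^{2} - 30 O$ ($h{\left(M,O \right)} = -3 + \left(M M - 30 O\right) = -3 + \left(M^{2} - 30 O\right) = -3 + M^{2} - 30 O$)
$D = \frac{3089}{7}$ ($D = \frac{1}{7} \cdot 3089 = \frac{3089}{7} \approx 441.29$)
$Q{\left(p \right)} = \frac{-2 + p}{-70 + p}$
$Q{\left(-42 \right)} + \frac{D}{h{\left(-65,-65 \right)}} = \frac{-2 - 42}{-70 - 42} + \frac{3089}{7 \left(-3 + \left(-65\right)^{2} - -1950\right)} = \frac{1}{-112} \left(-44\right) + \frac{3089}{7 \left(-3 + 4225 + 1950\right)} = \left(- \frac{1}{112}\right) \left(-44\right) + \frac{3089}{7 \cdot 6172} = \frac{11}{28} + \frac{3089}{7} \cdot \frac{1}{6172} = \frac{11}{28} + \frac{3089}{43204} = \frac{1433}{3086}$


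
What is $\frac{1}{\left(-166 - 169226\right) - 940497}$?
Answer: $- \frac{1}{1109889} \approx -9.0099 \cdot 10^{-7}$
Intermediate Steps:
$\frac{1}{\left(-166 - 169226\right) - 940497} = \frac{1}{-169392 - 940497} = \frac{1}{-1109889} = - \frac{1}{1109889}$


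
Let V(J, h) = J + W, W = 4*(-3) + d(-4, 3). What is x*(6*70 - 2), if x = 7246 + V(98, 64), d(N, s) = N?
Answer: 3063104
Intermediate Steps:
W = -16 (W = 4*(-3) - 4 = -12 - 4 = -16)
V(J, h) = -16 + J (V(J, h) = J - 16 = -16 + J)
x = 7328 (x = 7246 + (-16 + 98) = 7246 + 82 = 7328)
x*(6*70 - 2) = 7328*(6*70 - 2) = 7328*(420 - 2) = 7328*418 = 3063104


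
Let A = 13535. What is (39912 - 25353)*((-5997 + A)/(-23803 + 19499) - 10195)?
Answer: -319474091631/2152 ≈ -1.4845e+8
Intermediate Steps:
(39912 - 25353)*((-5997 + A)/(-23803 + 19499) - 10195) = (39912 - 25353)*((-5997 + 13535)/(-23803 + 19499) - 10195) = 14559*(7538/(-4304) - 10195) = 14559*(7538*(-1/4304) - 10195) = 14559*(-3769/2152 - 10195) = 14559*(-21943409/2152) = -319474091631/2152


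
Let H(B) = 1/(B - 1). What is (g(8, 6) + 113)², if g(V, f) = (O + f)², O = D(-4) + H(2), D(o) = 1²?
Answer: 31329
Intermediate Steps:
H(B) = 1/(-1 + B)
D(o) = 1
O = 2 (O = 1 + 1/(-1 + 2) = 1 + 1/1 = 1 + 1 = 2)
g(V, f) = (2 + f)²
(g(8, 6) + 113)² = ((2 + 6)² + 113)² = (8² + 113)² = (64 + 113)² = 177² = 31329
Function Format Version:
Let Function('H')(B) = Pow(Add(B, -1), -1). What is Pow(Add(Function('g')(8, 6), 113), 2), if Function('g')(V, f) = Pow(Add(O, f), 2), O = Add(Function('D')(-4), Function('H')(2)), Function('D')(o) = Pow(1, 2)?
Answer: 31329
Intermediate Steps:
Function('H')(B) = Pow(Add(-1, B), -1)
Function('D')(o) = 1
O = 2 (O = Add(1, Pow(Add(-1, 2), -1)) = Add(1, Pow(1, -1)) = Add(1, 1) = 2)
Function('g')(V, f) = Pow(Add(2, f), 2)
Pow(Add(Function('g')(8, 6), 113), 2) = Pow(Add(Pow(Add(2, 6), 2), 113), 2) = Pow(Add(Pow(8, 2), 113), 2) = Pow(Add(64, 113), 2) = Pow(177, 2) = 31329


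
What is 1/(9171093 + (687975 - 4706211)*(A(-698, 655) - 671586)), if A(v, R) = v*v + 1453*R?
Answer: -1/3083315913495 ≈ -3.2433e-13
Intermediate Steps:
A(v, R) = v² + 1453*R
1/(9171093 + (687975 - 4706211)*(A(-698, 655) - 671586)) = 1/(9171093 + (687975 - 4706211)*(((-698)² + 1453*655) - 671586)) = 1/(9171093 - 4018236*((487204 + 951715) - 671586)) = 1/(9171093 - 4018236*(1438919 - 671586)) = 1/(9171093 - 4018236*767333) = 1/(9171093 - 3083325084588) = 1/(-3083315913495) = -1/3083315913495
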